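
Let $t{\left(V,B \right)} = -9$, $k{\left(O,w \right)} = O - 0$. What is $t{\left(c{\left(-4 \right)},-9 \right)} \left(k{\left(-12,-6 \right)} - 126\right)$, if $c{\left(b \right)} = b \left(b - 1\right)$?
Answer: $1242$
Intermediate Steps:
$k{\left(O,w \right)} = O$ ($k{\left(O,w \right)} = O + 0 = O$)
$c{\left(b \right)} = b \left(-1 + b\right)$
$t{\left(c{\left(-4 \right)},-9 \right)} \left(k{\left(-12,-6 \right)} - 126\right) = - 9 \left(-12 - 126\right) = \left(-9\right) \left(-138\right) = 1242$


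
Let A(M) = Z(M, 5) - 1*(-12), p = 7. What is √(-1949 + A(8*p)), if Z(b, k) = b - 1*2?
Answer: I*√1883 ≈ 43.394*I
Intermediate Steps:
Z(b, k) = -2 + b (Z(b, k) = b - 2 = -2 + b)
A(M) = 10 + M (A(M) = (-2 + M) - 1*(-12) = (-2 + M) + 12 = 10 + M)
√(-1949 + A(8*p)) = √(-1949 + (10 + 8*7)) = √(-1949 + (10 + 56)) = √(-1949 + 66) = √(-1883) = I*√1883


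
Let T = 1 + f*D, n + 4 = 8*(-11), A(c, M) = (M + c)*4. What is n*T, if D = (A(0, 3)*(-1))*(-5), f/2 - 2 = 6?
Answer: -88412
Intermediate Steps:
f = 16 (f = 4 + 2*6 = 4 + 12 = 16)
A(c, M) = 4*M + 4*c
D = 60 (D = ((4*3 + 4*0)*(-1))*(-5) = ((12 + 0)*(-1))*(-5) = (12*(-1))*(-5) = -12*(-5) = 60)
n = -92 (n = -4 + 8*(-11) = -4 - 88 = -92)
T = 961 (T = 1 + 16*60 = 1 + 960 = 961)
n*T = -92*961 = -88412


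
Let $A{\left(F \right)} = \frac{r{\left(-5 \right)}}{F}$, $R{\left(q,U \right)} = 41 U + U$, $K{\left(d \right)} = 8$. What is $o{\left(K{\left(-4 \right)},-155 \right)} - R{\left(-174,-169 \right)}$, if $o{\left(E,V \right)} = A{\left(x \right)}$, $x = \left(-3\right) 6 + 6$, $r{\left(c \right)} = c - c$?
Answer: $7098$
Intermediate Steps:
$r{\left(c \right)} = 0$
$R{\left(q,U \right)} = 42 U$
$x = -12$ ($x = -18 + 6 = -12$)
$A{\left(F \right)} = 0$ ($A{\left(F \right)} = \frac{0}{F} = 0$)
$o{\left(E,V \right)} = 0$
$o{\left(K{\left(-4 \right)},-155 \right)} - R{\left(-174,-169 \right)} = 0 - 42 \left(-169\right) = 0 - -7098 = 0 + 7098 = 7098$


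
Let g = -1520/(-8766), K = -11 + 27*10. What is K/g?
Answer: 1135197/760 ≈ 1493.7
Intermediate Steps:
K = 259 (K = -11 + 270 = 259)
g = 760/4383 (g = -1520*(-1/8766) = 760/4383 ≈ 0.17340)
K/g = 259/(760/4383) = 259*(4383/760) = 1135197/760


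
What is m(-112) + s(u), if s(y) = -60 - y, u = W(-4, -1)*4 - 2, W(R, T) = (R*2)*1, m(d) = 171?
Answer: 145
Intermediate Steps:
W(R, T) = 2*R (W(R, T) = (2*R)*1 = 2*R)
u = -34 (u = (2*(-4))*4 - 2 = -8*4 - 2 = -32 - 2 = -34)
m(-112) + s(u) = 171 + (-60 - 1*(-34)) = 171 + (-60 + 34) = 171 - 26 = 145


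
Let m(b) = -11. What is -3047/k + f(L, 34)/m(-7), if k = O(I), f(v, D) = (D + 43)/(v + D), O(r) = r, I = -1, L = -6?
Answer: 12187/4 ≈ 3046.8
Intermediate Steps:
f(v, D) = (43 + D)/(D + v)
k = -1
-3047/k + f(L, 34)/m(-7) = -3047/(-1) + ((43 + 34)/(34 - 6))/(-11) = -3047*(-1) + (77/28)*(-1/11) = 3047 + ((1/28)*77)*(-1/11) = 3047 + (11/4)*(-1/11) = 3047 - ¼ = 12187/4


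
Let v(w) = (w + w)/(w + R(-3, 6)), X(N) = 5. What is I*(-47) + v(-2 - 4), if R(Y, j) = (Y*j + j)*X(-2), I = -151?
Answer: 78069/11 ≈ 7097.2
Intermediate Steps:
R(Y, j) = 5*j + 5*Y*j (R(Y, j) = (Y*j + j)*5 = (j + Y*j)*5 = 5*j + 5*Y*j)
v(w) = 2*w/(-60 + w) (v(w) = (w + w)/(w + 5*6*(1 - 3)) = (2*w)/(w + 5*6*(-2)) = (2*w)/(w - 60) = (2*w)/(-60 + w) = 2*w/(-60 + w))
I*(-47) + v(-2 - 4) = -151*(-47) + 2*(-2 - 4)/(-60 + (-2 - 4)) = 7097 + 2*(-6)/(-60 - 6) = 7097 + 2*(-6)/(-66) = 7097 + 2*(-6)*(-1/66) = 7097 + 2/11 = 78069/11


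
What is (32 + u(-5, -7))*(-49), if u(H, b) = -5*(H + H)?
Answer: -4018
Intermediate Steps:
u(H, b) = -10*H
(32 + u(-5, -7))*(-49) = (32 - 10*(-5))*(-49) = (32 + 50)*(-49) = 82*(-49) = -4018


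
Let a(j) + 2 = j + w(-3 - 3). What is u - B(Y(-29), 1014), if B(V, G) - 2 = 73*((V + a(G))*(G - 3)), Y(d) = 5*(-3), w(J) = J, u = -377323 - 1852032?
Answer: -75368130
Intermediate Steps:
u = -2229355
a(j) = -8 + j (a(j) = -2 + (j + (-3 - 3)) = -2 + (j - 6) = -2 + (-6 + j) = -8 + j)
Y(d) = -15
B(V, G) = 2 + 73*(-3 + G)*(-8 + G + V) (B(V, G) = 2 + 73*((V + (-8 + G))*(G - 3)) = 2 + 73*((-8 + G + V)*(-3 + G)) = 2 + 73*((-3 + G)*(-8 + G + V)) = 2 + 73*(-3 + G)*(-8 + G + V))
u - B(Y(-29), 1014) = -2229355 - (1754 - 803*1014 - 219*(-15) + 73*1014**2 + 73*1014*(-15)) = -2229355 - (1754 - 814242 + 3285 + 73*1028196 - 1110330) = -2229355 - (1754 - 814242 + 3285 + 75058308 - 1110330) = -2229355 - 1*73138775 = -2229355 - 73138775 = -75368130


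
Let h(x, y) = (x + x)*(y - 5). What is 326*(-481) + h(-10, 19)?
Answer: -157086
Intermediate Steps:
h(x, y) = 2*x*(-5 + y) (h(x, y) = (2*x)*(-5 + y) = 2*x*(-5 + y))
326*(-481) + h(-10, 19) = 326*(-481) + 2*(-10)*(-5 + 19) = -156806 + 2*(-10)*14 = -156806 - 280 = -157086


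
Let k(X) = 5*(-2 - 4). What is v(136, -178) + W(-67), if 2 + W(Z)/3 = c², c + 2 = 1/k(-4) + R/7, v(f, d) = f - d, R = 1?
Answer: 4685209/14700 ≈ 318.72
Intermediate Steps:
k(X) = -30 (k(X) = 5*(-6) = -30)
c = -397/210 (c = -2 + (1/(-30) + 1/7) = -2 + (1*(-1/30) + 1*(⅐)) = -2 + (-1/30 + ⅐) = -2 + 23/210 = -397/210 ≈ -1.8905)
W(Z) = 69409/14700 (W(Z) = -6 + 3*(-397/210)² = -6 + 3*(157609/44100) = -6 + 157609/14700 = 69409/14700)
v(136, -178) + W(-67) = (136 - 1*(-178)) + 69409/14700 = (136 + 178) + 69409/14700 = 314 + 69409/14700 = 4685209/14700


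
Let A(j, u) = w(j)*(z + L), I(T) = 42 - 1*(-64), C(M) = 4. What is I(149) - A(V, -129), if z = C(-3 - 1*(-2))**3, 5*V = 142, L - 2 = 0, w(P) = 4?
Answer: -158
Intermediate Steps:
L = 2 (L = 2 + 0 = 2)
V = 142/5 (V = (1/5)*142 = 142/5 ≈ 28.400)
z = 64 (z = 4**3 = 64)
I(T) = 106 (I(T) = 42 + 64 = 106)
A(j, u) = 264 (A(j, u) = 4*(64 + 2) = 4*66 = 264)
I(149) - A(V, -129) = 106 - 1*264 = 106 - 264 = -158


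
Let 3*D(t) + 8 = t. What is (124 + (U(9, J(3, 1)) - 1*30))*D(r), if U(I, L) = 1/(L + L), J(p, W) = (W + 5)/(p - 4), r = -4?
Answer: -1127/3 ≈ -375.67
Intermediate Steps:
J(p, W) = (5 + W)/(-4 + p)
D(t) = -8/3 + t/3
U(I, L) = 1/(2*L)
(124 + (U(9, J(3, 1)) - 1*30))*D(r) = (124 + (1/(2*(((5 + 1)/(-4 + 3)))) - 1*30))*(-8/3 + (1/3)*(-4)) = (124 + (1/(2*((6/(-1)))) - 30))*(-8/3 - 4/3) = (124 + (1/(2*((-1*6))) - 30))*(-4) = (124 + ((1/2)/(-6) - 30))*(-4) = (124 + ((1/2)*(-1/6) - 30))*(-4) = (124 + (-1/12 - 30))*(-4) = (124 - 361/12)*(-4) = (1127/12)*(-4) = -1127/3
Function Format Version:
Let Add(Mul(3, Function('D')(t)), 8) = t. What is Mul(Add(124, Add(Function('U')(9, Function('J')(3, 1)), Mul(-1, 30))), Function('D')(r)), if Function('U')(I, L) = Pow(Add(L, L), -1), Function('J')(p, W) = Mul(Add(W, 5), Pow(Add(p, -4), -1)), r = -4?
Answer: Rational(-1127, 3) ≈ -375.67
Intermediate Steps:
Function('J')(p, W) = Mul(Pow(Add(-4, p), -1), Add(5, W)) (Function('J')(p, W) = Mul(Add(5, W), Pow(Add(-4, p), -1)) = Mul(Pow(Add(-4, p), -1), Add(5, W)))
Function('D')(t) = Add(Rational(-8, 3), Mul(Rational(1, 3), t))
Function('U')(I, L) = Mul(Rational(1, 2), Pow(L, -1)) (Function('U')(I, L) = Pow(Mul(2, L), -1) = Mul(Rational(1, 2), Pow(L, -1)))
Mul(Add(124, Add(Function('U')(9, Function('J')(3, 1)), Mul(-1, 30))), Function('D')(r)) = Mul(Add(124, Add(Mul(Rational(1, 2), Pow(Mul(Pow(Add(-4, 3), -1), Add(5, 1)), -1)), Mul(-1, 30))), Add(Rational(-8, 3), Mul(Rational(1, 3), -4))) = Mul(Add(124, Add(Mul(Rational(1, 2), Pow(Mul(Pow(-1, -1), 6), -1)), -30)), Add(Rational(-8, 3), Rational(-4, 3))) = Mul(Add(124, Add(Mul(Rational(1, 2), Pow(Mul(-1, 6), -1)), -30)), -4) = Mul(Add(124, Add(Mul(Rational(1, 2), Pow(-6, -1)), -30)), -4) = Mul(Add(124, Add(Mul(Rational(1, 2), Rational(-1, 6)), -30)), -4) = Mul(Add(124, Add(Rational(-1, 12), -30)), -4) = Mul(Add(124, Rational(-361, 12)), -4) = Mul(Rational(1127, 12), -4) = Rational(-1127, 3)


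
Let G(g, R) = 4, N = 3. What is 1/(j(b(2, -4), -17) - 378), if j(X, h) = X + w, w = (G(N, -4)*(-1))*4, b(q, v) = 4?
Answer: -1/390 ≈ -0.0025641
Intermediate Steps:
w = -16 (w = (4*(-1))*4 = -4*4 = -16)
j(X, h) = -16 + X (j(X, h) = X - 16 = -16 + X)
1/(j(b(2, -4), -17) - 378) = 1/((-16 + 4) - 378) = 1/(-12 - 378) = 1/(-390) = -1/390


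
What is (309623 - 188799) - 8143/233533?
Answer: 28216383049/233533 ≈ 1.2082e+5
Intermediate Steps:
(309623 - 188799) - 8143/233533 = 120824 - 8143*1/233533 = 120824 - 8143/233533 = 28216383049/233533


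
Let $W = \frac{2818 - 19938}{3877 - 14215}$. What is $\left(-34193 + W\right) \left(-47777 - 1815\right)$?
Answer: $\frac{8764644946744}{5169} \approx 1.6956 \cdot 10^{9}$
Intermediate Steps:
$W = \frac{8560}{5169}$ ($W = - \frac{17120}{-10338} = \left(-17120\right) \left(- \frac{1}{10338}\right) = \frac{8560}{5169} \approx 1.656$)
$\left(-34193 + W\right) \left(-47777 - 1815\right) = \left(-34193 + \frac{8560}{5169}\right) \left(-47777 - 1815\right) = \left(- \frac{176735057}{5169}\right) \left(-49592\right) = \frac{8764644946744}{5169}$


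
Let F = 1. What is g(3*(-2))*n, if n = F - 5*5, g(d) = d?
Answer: 144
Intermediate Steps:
n = -24 (n = 1 - 5*5 = 1 - 25 = -24)
g(3*(-2))*n = (3*(-2))*(-24) = -6*(-24) = 144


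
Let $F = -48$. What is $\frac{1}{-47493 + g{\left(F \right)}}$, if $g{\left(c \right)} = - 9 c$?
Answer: $- \frac{1}{47061} \approx -2.1249 \cdot 10^{-5}$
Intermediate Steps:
$\frac{1}{-47493 + g{\left(F \right)}} = \frac{1}{-47493 - -432} = \frac{1}{-47493 + 432} = \frac{1}{-47061} = - \frac{1}{47061}$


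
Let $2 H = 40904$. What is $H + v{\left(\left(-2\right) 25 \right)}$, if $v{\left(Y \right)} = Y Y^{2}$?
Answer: $-104548$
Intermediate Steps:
$H = 20452$ ($H = \frac{1}{2} \cdot 40904 = 20452$)
$v{\left(Y \right)} = Y^{3}$
$H + v{\left(\left(-2\right) 25 \right)} = 20452 + \left(\left(-2\right) 25\right)^{3} = 20452 + \left(-50\right)^{3} = 20452 - 125000 = -104548$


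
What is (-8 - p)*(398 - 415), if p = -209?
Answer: -3417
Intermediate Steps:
(-8 - p)*(398 - 415) = (-8 - 1*(-209))*(398 - 415) = (-8 + 209)*(-17) = 201*(-17) = -3417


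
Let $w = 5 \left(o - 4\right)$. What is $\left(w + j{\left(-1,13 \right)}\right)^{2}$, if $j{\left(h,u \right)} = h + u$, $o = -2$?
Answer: $324$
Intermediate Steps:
$w = -30$ ($w = 5 \left(-2 - 4\right) = 5 \left(-6\right) = -30$)
$\left(w + j{\left(-1,13 \right)}\right)^{2} = \left(-30 + \left(-1 + 13\right)\right)^{2} = \left(-30 + 12\right)^{2} = \left(-18\right)^{2} = 324$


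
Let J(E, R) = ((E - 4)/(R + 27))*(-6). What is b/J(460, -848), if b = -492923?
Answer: -404689783/2736 ≈ -1.4791e+5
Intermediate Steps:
J(E, R) = -6*(-4 + E)/(27 + R) (J(E, R) = ((-4 + E)/(27 + R))*(-6) = -6*(-4 + E)/(27 + R))
b/J(460, -848) = -492923*(27 - 848)/(6*(4 - 1*460)) = -492923*(-821/(6*(4 - 460))) = -492923/(6*(-1/821)*(-456)) = -492923/2736/821 = -492923*821/2736 = -404689783/2736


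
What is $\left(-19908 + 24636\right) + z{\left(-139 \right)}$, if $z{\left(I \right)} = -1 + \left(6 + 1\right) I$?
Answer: $3754$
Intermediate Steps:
$z{\left(I \right)} = -1 + 7 I$
$\left(-19908 + 24636\right) + z{\left(-139 \right)} = \left(-19908 + 24636\right) + \left(-1 + 7 \left(-139\right)\right) = 4728 - 974 = 3754$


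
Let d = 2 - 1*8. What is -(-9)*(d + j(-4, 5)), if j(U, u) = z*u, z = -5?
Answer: -279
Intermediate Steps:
j(U, u) = -5*u
d = -6 (d = 2 - 8 = -6)
-(-9)*(d + j(-4, 5)) = -(-9)*(-6 - 5*5) = -(-9)*(-6 - 25) = -(-9)*(-31) = -1*279 = -279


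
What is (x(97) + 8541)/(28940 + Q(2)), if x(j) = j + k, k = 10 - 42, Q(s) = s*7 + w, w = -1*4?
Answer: 4303/14475 ≈ 0.29727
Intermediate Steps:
w = -4
Q(s) = -4 + 7*s (Q(s) = s*7 - 4 = 7*s - 4 = -4 + 7*s)
k = -32
x(j) = -32 + j (x(j) = j - 32 = -32 + j)
(x(97) + 8541)/(28940 + Q(2)) = ((-32 + 97) + 8541)/(28940 + (-4 + 7*2)) = (65 + 8541)/(28940 + (-4 + 14)) = 8606/(28940 + 10) = 8606/28950 = 8606*(1/28950) = 4303/14475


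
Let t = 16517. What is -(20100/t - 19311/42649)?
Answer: -538285113/704433533 ≈ -0.76414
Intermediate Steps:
-(20100/t - 19311/42649) = -(20100/16517 - 19311/42649) = -1*538285113/704433533 = -538285113/704433533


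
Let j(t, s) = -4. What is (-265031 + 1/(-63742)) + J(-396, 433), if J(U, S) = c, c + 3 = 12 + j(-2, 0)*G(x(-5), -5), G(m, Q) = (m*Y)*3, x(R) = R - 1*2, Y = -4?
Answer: -16914449637/63742 ≈ -2.6536e+5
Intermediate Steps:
x(R) = -2 + R (x(R) = R - 2 = -2 + R)
G(m, Q) = -12*m (G(m, Q) = (m*(-4))*3 = -4*m*3 = -12*m)
c = -327 (c = -3 + (12 - (-48)*(-2 - 5)) = -3 + (12 - (-48)*(-7)) = -3 + (12 - 4*84) = -3 + (12 - 336) = -3 - 324 = -327)
J(U, S) = -327
(-265031 + 1/(-63742)) + J(-396, 433) = (-265031 + 1/(-63742)) - 327 = (-265031 - 1/63742) - 327 = -16893606003/63742 - 327 = -16914449637/63742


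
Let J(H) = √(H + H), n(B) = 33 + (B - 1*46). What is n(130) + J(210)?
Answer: 117 + 2*√105 ≈ 137.49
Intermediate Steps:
n(B) = -13 + B (n(B) = 33 + (B - 46) = 33 + (-46 + B) = -13 + B)
J(H) = √2*√H (J(H) = √(2*H) = √2*√H)
n(130) + J(210) = (-13 + 130) + √2*√210 = 117 + 2*√105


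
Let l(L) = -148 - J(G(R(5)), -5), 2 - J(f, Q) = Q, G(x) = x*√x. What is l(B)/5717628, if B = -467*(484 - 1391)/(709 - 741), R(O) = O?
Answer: -155/5717628 ≈ -2.7109e-5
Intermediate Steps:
G(x) = x^(3/2)
J(f, Q) = 2 - Q
B = -423569/32 (B = -467/((-32/(-907))) = -467/((-32*(-1/907))) = -467/32/907 = -467*907/32 = -423569/32 ≈ -13237.)
l(L) = -155 (l(L) = -148 - (2 - 1*(-5)) = -148 - (2 + 5) = -148 - 1*7 = -148 - 7 = -155)
l(B)/5717628 = -155/5717628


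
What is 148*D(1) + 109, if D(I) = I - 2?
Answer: -39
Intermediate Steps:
D(I) = -2 + I
148*D(1) + 109 = 148*(-2 + 1) + 109 = 148*(-1) + 109 = -148 + 109 = -39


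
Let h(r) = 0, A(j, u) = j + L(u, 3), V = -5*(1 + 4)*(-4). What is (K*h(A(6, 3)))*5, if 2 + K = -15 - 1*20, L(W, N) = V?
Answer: 0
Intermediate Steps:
V = 100 (V = -5*5*(-4) = -25*(-4) = 100)
L(W, N) = 100
A(j, u) = 100 + j (A(j, u) = j + 100 = 100 + j)
K = -37 (K = -2 + (-15 - 1*20) = -2 + (-15 - 20) = -2 - 35 = -37)
(K*h(A(6, 3)))*5 = -37*0*5 = 0*5 = 0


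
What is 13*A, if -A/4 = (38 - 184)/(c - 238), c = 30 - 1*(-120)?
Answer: -949/11 ≈ -86.273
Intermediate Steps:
c = 150 (c = 30 + 120 = 150)
A = -73/11 (A = -4*(38 - 184)/(150 - 238) = -(-584)/(-88) = -(-584)*(-1)/88 = -4*73/44 = -73/11 ≈ -6.6364)
13*A = 13*(-73/11) = -949/11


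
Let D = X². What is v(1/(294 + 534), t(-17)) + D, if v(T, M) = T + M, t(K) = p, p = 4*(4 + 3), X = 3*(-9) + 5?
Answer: 423937/828 ≈ 512.00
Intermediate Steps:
X = -22 (X = -27 + 5 = -22)
p = 28 (p = 4*7 = 28)
t(K) = 28
D = 484 (D = (-22)² = 484)
v(T, M) = M + T
v(1/(294 + 534), t(-17)) + D = (28 + 1/(294 + 534)) + 484 = (28 + 1/828) + 484 = 23185/828 + 484 = 423937/828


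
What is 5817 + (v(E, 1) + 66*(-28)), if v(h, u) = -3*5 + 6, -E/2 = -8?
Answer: 3960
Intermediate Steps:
E = 16 (E = -2*(-8) = 16)
v(h, u) = -9 (v(h, u) = -15 + 6 = -9)
5817 + (v(E, 1) + 66*(-28)) = 5817 + (-9 + 66*(-28)) = 5817 + (-9 - 1848) = 5817 - 1857 = 3960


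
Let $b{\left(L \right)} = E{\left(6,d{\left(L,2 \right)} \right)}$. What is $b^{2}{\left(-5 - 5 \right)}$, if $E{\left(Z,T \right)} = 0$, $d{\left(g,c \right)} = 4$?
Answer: $0$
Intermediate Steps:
$b{\left(L \right)} = 0$
$b^{2}{\left(-5 - 5 \right)} = 0^{2} = 0$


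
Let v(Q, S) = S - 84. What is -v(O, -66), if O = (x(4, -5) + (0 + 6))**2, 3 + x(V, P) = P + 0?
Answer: 150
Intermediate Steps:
x(V, P) = -3 + P (x(V, P) = -3 + (P + 0) = -3 + P)
O = 4 (O = ((-3 - 5) + (0 + 6))**2 = (-8 + 6)**2 = (-2)**2 = 4)
v(Q, S) = -84 + S
-v(O, -66) = -(-84 - 66) = -1*(-150) = 150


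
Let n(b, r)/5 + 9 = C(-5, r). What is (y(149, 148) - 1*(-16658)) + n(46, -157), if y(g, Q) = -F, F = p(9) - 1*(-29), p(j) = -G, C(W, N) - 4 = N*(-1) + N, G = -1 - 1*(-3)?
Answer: 16606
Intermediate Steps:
G = 2 (G = -1 + 3 = 2)
C(W, N) = 4 (C(W, N) = 4 + (N*(-1) + N) = 4 + (-N + N) = 4 + 0 = 4)
p(j) = -2 (p(j) = -1*2 = -2)
n(b, r) = -25 (n(b, r) = -45 + 5*4 = -45 + 20 = -25)
F = 27 (F = -2 - 1*(-29) = -2 + 29 = 27)
y(g, Q) = -27 (y(g, Q) = -1*27 = -27)
(y(149, 148) - 1*(-16658)) + n(46, -157) = (-27 - 1*(-16658)) - 25 = (-27 + 16658) - 25 = 16631 - 25 = 16606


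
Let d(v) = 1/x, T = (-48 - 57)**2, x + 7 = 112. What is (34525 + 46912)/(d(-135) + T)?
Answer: 8550885/1157626 ≈ 7.3866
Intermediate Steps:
x = 105 (x = -7 + 112 = 105)
T = 11025 (T = (-105)**2 = 11025)
d(v) = 1/105
(34525 + 46912)/(d(-135) + T) = (34525 + 46912)/(1/105 + 11025) = 81437/(1157626/105) = 81437*(105/1157626) = 8550885/1157626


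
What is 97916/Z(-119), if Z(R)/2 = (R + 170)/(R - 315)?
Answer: -21247772/51 ≈ -4.1662e+5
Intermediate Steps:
Z(R) = 2*(170 + R)/(-315 + R) (Z(R) = 2*((R + 170)/(R - 315)) = 2*((170 + R)/(-315 + R)) = 2*(170 + R)/(-315 + R))
97916/Z(-119) = 97916/((2*(170 - 119)/(-315 - 119))) = 97916/((2*51/(-434))) = 97916/((2*(-1/434)*51)) = 97916/(-51/217) = 97916*(-217/51) = -21247772/51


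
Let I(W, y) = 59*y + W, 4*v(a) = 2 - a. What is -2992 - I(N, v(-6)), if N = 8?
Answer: -3118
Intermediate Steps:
v(a) = ½ - a/4 (v(a) = (2 - a)/4 = ½ - a/4)
I(W, y) = W + 59*y
-2992 - I(N, v(-6)) = -2992 - (8 + 59*(½ - ¼*(-6))) = -2992 - (8 + 59*(½ + 3/2)) = -2992 - (8 + 59*2) = -2992 - (8 + 118) = -2992 - 1*126 = -2992 - 126 = -3118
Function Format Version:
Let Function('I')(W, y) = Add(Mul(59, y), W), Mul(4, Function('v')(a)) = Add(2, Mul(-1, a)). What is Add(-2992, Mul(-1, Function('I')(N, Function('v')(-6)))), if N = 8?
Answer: -3118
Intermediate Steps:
Function('v')(a) = Add(Rational(1, 2), Mul(Rational(-1, 4), a)) (Function('v')(a) = Mul(Rational(1, 4), Add(2, Mul(-1, a))) = Add(Rational(1, 2), Mul(Rational(-1, 4), a)))
Function('I')(W, y) = Add(W, Mul(59, y))
Add(-2992, Mul(-1, Function('I')(N, Function('v')(-6)))) = Add(-2992, Mul(-1, Add(8, Mul(59, Add(Rational(1, 2), Mul(Rational(-1, 4), -6)))))) = Add(-2992, Mul(-1, Add(8, Mul(59, Add(Rational(1, 2), Rational(3, 2)))))) = Add(-2992, Mul(-1, Add(8, Mul(59, 2)))) = Add(-2992, Mul(-1, Add(8, 118))) = Add(-2992, Mul(-1, 126)) = Add(-2992, -126) = -3118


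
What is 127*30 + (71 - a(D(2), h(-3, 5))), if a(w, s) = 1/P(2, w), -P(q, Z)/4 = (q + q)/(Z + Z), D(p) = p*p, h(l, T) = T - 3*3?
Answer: 7763/2 ≈ 3881.5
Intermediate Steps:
h(l, T) = -9 + T (h(l, T) = T - 9 = -9 + T)
D(p) = p²
P(q, Z) = -4*q/Z (P(q, Z) = -4*(q + q)/(Z + Z) = -4*2*q/(2*Z) = -4*2*q*1/(2*Z) = -4*q/Z)
a(w, s) = -w/8 (a(w, s) = 1/(-4*2/w) = 1/(-8/w) = -w/8)
127*30 + (71 - a(D(2), h(-3, 5))) = 127*30 + (71 - (-1)*2²/8) = 3810 + (71 - (-1)*4/8) = 3810 + (71 - 1*(-½)) = 3810 + (71 + ½) = 3810 + 143/2 = 7763/2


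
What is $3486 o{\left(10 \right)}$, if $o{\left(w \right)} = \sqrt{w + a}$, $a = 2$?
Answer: $6972 \sqrt{3} \approx 12076.0$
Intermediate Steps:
$o{\left(w \right)} = \sqrt{2 + w}$ ($o{\left(w \right)} = \sqrt{w + 2} = \sqrt{2 + w}$)
$3486 o{\left(10 \right)} = 3486 \sqrt{2 + 10} = 3486 \sqrt{12} = 3486 \cdot 2 \sqrt{3} = 6972 \sqrt{3}$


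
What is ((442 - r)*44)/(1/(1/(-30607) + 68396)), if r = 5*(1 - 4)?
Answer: 42094014228068/30607 ≈ 1.3753e+9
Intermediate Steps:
r = -15 (r = 5*(-3) = -15)
((442 - r)*44)/(1/(1/(-30607) + 68396)) = ((442 - 1*(-15))*44)/(1/(1/(-30607) + 68396)) = ((442 + 15)*44)/(1/(-1/30607 + 68396)) = (457*44)/(1/(2093396371/30607)) = 20108/(30607/2093396371) = 20108*(2093396371/30607) = 42094014228068/30607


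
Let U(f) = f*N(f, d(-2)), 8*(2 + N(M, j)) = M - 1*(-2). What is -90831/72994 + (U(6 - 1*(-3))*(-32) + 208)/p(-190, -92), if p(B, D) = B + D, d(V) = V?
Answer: -26968007/10292154 ≈ -2.6203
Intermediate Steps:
N(M, j) = -7/4 + M/8 (N(M, j) = -2 + (M - 1*(-2))/8 = -2 + (M + 2)/8 = -2 + (2 + M)/8 = -2 + (¼ + M/8) = -7/4 + M/8)
U(f) = f*(-7/4 + f/8)
-90831/72994 + (U(6 - 1*(-3))*(-32) + 208)/p(-190, -92) = -90831/72994 + (((6 - 1*(-3))*(-14 + (6 - 1*(-3)))/8)*(-32) + 208)/(-190 - 92) = -90831*1/72994 + (((6 + 3)*(-14 + (6 + 3))/8)*(-32) + 208)/(-282) = -90831/72994 + (((⅛)*9*(-14 + 9))*(-32) + 208)*(-1/282) = -90831/72994 + (((⅛)*9*(-5))*(-32) + 208)*(-1/282) = -90831/72994 + (-45/8*(-32) + 208)*(-1/282) = -90831/72994 + (180 + 208)*(-1/282) = -90831/72994 + 388*(-1/282) = -90831/72994 - 194/141 = -26968007/10292154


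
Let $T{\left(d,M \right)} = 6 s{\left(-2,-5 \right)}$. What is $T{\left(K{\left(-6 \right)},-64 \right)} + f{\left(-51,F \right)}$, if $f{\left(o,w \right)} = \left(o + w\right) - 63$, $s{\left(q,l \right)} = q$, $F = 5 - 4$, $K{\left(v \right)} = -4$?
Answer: $-125$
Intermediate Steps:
$F = 1$ ($F = 5 - 4 = 1$)
$f{\left(o,w \right)} = -63 + o + w$
$T{\left(d,M \right)} = -12$ ($T{\left(d,M \right)} = 6 \left(-2\right) = -12$)
$T{\left(K{\left(-6 \right)},-64 \right)} + f{\left(-51,F \right)} = -12 - 113 = -125$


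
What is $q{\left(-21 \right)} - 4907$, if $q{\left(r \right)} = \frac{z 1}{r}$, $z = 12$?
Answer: $- \frac{34353}{7} \approx -4907.6$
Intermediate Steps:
$q{\left(r \right)} = \frac{12}{r}$ ($q{\left(r \right)} = \frac{12 \cdot 1}{r} = \frac{12}{r}$)
$q{\left(-21 \right)} - 4907 = \frac{12}{-21} - 4907 = 12 \left(- \frac{1}{21}\right) - 4907 = - \frac{4}{7} - 4907 = - \frac{34353}{7}$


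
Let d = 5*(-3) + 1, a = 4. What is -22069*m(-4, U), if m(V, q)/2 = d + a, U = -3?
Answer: 441380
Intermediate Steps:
d = -14 (d = -15 + 1 = -14)
m(V, q) = -20 (m(V, q) = 2*(-14 + 4) = 2*(-10) = -20)
-22069*m(-4, U) = -22069*(-20) = 441380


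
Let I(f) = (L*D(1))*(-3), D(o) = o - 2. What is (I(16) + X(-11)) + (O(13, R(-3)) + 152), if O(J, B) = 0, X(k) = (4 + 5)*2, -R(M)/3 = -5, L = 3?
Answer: 179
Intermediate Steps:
D(o) = -2 + o
R(M) = 15 (R(M) = -3*(-5) = 15)
X(k) = 18 (X(k) = 9*2 = 18)
I(f) = 9 (I(f) = (3*(-2 + 1))*(-3) = (3*(-1))*(-3) = -3*(-3) = 9)
(I(16) + X(-11)) + (O(13, R(-3)) + 152) = (9 + 18) + (0 + 152) = 27 + 152 = 179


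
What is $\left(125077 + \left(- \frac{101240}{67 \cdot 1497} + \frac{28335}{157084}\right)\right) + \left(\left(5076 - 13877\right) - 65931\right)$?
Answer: $\frac{793190946588025}{15755368116} \approx 50344.0$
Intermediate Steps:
$\left(125077 + \left(- \frac{101240}{67 \cdot 1497} + \frac{28335}{157084}\right)\right) + \left(\left(5076 - 13877\right) - 65931\right) = \left(125077 + \left(- \frac{101240}{100299} + 28335 \cdot \frac{1}{157084}\right)\right) - 74732 = \left(125077 + \left(\left(-101240\right) \frac{1}{100299} + \frac{28335}{157084}\right)\right) - 74732 = \left(125077 + \left(- \frac{101240}{100299} + \frac{28335}{157084}\right)\right) - 74732 = \left(125077 - \frac{13061211995}{15755368116}\right) - 74732 = \frac{1970621116632937}{15755368116} - 74732 = \frac{793190946588025}{15755368116}$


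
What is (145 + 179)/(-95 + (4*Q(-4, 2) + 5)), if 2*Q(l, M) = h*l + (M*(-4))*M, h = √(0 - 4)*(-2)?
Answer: -9882/3977 - 2592*I/3977 ≈ -2.4848 - 0.65175*I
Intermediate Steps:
h = -4*I (h = √(-4)*(-2) = (2*I)*(-2) = -4*I ≈ -4.0*I)
Q(l, M) = -2*M² - 2*I*l (Q(l, M) = ((-4*I)*l + (M*(-4))*M)/2 = (-4*I*l + (-4*M)*M)/2 = (-4*I*l - 4*M²)/2 = (-4*M² - 4*I*l)/2 = -2*M² - 2*I*l)
(145 + 179)/(-95 + (4*Q(-4, 2) + 5)) = (145 + 179)/(-95 + (4*(-2*2² - 2*I*(-4)) + 5)) = 324/(-95 + (4*(-2*4 + 8*I) + 5)) = 324/(-95 + (4*(-8 + 8*I) + 5)) = 324/(-95 + ((-32 + 32*I) + 5)) = 324/(-95 + (-27 + 32*I)) = 324/(-122 + 32*I) = 324*((-122 - 32*I)/15908) = 81*(-122 - 32*I)/3977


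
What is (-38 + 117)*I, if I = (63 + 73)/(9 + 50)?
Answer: 10744/59 ≈ 182.10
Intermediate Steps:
I = 136/59 ≈ 2.3051
(-38 + 117)*I = (-38 + 117)*(136/59) = 79*(136/59) = 10744/59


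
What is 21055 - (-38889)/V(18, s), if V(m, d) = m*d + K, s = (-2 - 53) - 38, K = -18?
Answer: 3954019/188 ≈ 21032.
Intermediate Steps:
s = -93 (s = -55 - 38 = -93)
V(m, d) = -18 + d*m (V(m, d) = m*d - 18 = d*m - 18 = -18 + d*m)
21055 - (-38889)/V(18, s) = 21055 - (-38889)/(-18 - 93*18) = 21055 - (-38889)/(-18 - 1674) = 21055 - (-38889)/(-1692) = 21055 - (-38889)*(-1)/1692 = 21055 - 1*4321/188 = 21055 - 4321/188 = 3954019/188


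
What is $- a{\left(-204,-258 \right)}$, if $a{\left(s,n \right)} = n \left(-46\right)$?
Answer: $-11868$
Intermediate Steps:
$a{\left(s,n \right)} = - 46 n$
$- a{\left(-204,-258 \right)} = - \left(-46\right) \left(-258\right) = \left(-1\right) 11868 = -11868$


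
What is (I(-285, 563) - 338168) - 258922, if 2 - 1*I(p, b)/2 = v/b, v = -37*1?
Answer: -336159344/563 ≈ -5.9709e+5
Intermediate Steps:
v = -37
I(p, b) = 4 + 74/b (I(p, b) = 4 - (-74)/b = 4 + 74/b)
(I(-285, 563) - 338168) - 258922 = ((4 + 74/563) - 338168) - 258922 = (2326/563 - 338168) - 258922 = -190386258/563 - 258922 = -336159344/563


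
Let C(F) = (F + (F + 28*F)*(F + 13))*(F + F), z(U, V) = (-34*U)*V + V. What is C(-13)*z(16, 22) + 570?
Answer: -4037178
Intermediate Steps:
z(U, V) = V - 34*U*V (z(U, V) = -34*U*V + V = V - 34*U*V)
C(F) = 2*F*(F + 29*F*(13 + F)) (C(F) = (F + (29*F)*(13 + F))*(2*F) = (F + 29*F*(13 + F))*(2*F) = 2*F*(F + 29*F*(13 + F)))
C(-13)*z(16, 22) + 570 = ((-13)**2*(756 + 58*(-13)))*(22*(1 - 34*16)) + 570 = (169*(756 - 754))*(22*(1 - 544)) + 570 = (169*2)*(22*(-543)) + 570 = 338*(-11946) + 570 = -4037748 + 570 = -4037178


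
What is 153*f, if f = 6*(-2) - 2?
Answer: -2142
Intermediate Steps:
f = -14 (f = -12 - 2 = -14)
153*f = 153*(-14) = -2142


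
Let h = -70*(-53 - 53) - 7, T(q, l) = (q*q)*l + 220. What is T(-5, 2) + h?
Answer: 7683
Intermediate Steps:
T(q, l) = 220 + l*q² (T(q, l) = q²*l + 220 = l*q² + 220 = 220 + l*q²)
h = 7413 (h = -70*(-106) - 7 = 7420 - 7 = 7413)
T(-5, 2) + h = (220 + 2*(-5)²) + 7413 = (220 + 2*25) + 7413 = (220 + 50) + 7413 = 270 + 7413 = 7683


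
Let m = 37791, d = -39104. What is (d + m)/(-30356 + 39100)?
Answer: -1313/8744 ≈ -0.15016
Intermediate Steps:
(d + m)/(-30356 + 39100) = (-39104 + 37791)/(-30356 + 39100) = -1313/8744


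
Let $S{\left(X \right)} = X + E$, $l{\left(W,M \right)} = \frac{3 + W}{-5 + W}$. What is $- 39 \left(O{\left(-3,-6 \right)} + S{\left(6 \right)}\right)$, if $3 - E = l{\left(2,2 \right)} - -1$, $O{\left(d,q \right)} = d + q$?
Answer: $-26$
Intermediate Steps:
$l{\left(W,M \right)} = \frac{3 + W}{-5 + W}$
$E = \frac{11}{3}$ ($E = 3 - \left(\frac{3 + 2}{-5 + 2} - -1\right) = 3 - \left(\frac{1}{-3} \cdot 5 + 1\right) = 3 - \left(\left(- \frac{1}{3}\right) 5 + 1\right) = 3 - \left(- \frac{5}{3} + 1\right) = 3 - - \frac{2}{3} = 3 + \frac{2}{3} = \frac{11}{3} \approx 3.6667$)
$S{\left(X \right)} = \frac{11}{3} + X$ ($S{\left(X \right)} = X + \frac{11}{3} = \frac{11}{3} + X$)
$- 39 \left(O{\left(-3,-6 \right)} + S{\left(6 \right)}\right) = - 39 \left(\left(-3 - 6\right) + \left(\frac{11}{3} + 6\right)\right) = - 39 \left(-9 + \frac{29}{3}\right) = \left(-39\right) \frac{2}{3} = -26$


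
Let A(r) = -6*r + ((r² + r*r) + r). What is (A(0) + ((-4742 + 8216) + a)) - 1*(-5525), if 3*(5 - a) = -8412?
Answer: 11808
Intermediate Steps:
a = 2809 (a = 5 - ⅓*(-8412) = 5 + 2804 = 2809)
A(r) = -5*r + 2*r² (A(r) = -6*r + ((r² + r²) + r) = -6*r + (2*r² + r) = -6*r + (r + 2*r²) = -5*r + 2*r²)
(A(0) + ((-4742 + 8216) + a)) - 1*(-5525) = (0*(-5 + 2*0) + ((-4742 + 8216) + 2809)) - 1*(-5525) = (0*(-5 + 0) + (3474 + 2809)) + 5525 = (0*(-5) + 6283) + 5525 = (0 + 6283) + 5525 = 6283 + 5525 = 11808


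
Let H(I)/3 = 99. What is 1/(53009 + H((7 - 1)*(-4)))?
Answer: 1/53306 ≈ 1.8760e-5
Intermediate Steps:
H(I) = 297 (H(I) = 3*99 = 297)
1/(53009 + H((7 - 1)*(-4))) = 1/(53009 + 297) = 1/53306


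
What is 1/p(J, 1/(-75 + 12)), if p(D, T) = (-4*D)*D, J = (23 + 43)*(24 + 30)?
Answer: -1/50808384 ≈ -1.9682e-8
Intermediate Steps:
J = 3564 (J = 66*54 = 3564)
p(D, T) = -4*D**2
1/p(J, 1/(-75 + 12)) = 1/(-4*3564**2) = 1/(-4*12702096) = 1/(-50808384) = -1/50808384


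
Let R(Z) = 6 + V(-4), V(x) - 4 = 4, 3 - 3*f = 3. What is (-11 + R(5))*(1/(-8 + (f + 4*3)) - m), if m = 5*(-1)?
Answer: 63/4 ≈ 15.750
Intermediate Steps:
f = 0 (f = 1 - 1/3*3 = 1 - 1 = 0)
V(x) = 8 (V(x) = 4 + 4 = 8)
m = -5
R(Z) = 14 (R(Z) = 6 + 8 = 14)
(-11 + R(5))*(1/(-8 + (f + 4*3)) - m) = (-11 + 14)*(1/(-8 + (0 + 4*3)) - 1*(-5)) = 3*(1/(-8 + (0 + 12)) + 5) = 3*(1/(-8 + 12) + 5) = 3*(1/4 + 5) = 3*(21/4) = 63/4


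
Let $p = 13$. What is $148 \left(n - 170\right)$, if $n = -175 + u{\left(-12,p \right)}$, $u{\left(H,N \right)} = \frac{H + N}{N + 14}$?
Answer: $- \frac{1378472}{27} \approx -51055.0$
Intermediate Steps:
$u{\left(H,N \right)} = \frac{H + N}{14 + N}$
$n = - \frac{4724}{27}$ ($n = -175 + \frac{-12 + 13}{14 + 13} = -175 + \frac{1}{27} \cdot 1 = -175 + \frac{1}{27} = - \frac{4724}{27} \approx -174.96$)
$148 \left(n - 170\right) = 148 \left(- \frac{4724}{27} - 170\right) = 148 \left(- \frac{9314}{27}\right) = - \frac{1378472}{27}$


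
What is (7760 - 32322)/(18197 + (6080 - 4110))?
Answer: -24562/20167 ≈ -1.2179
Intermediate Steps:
(7760 - 32322)/(18197 + (6080 - 4110)) = -24562/(18197 + 1970) = -24562/20167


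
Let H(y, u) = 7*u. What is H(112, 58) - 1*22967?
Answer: -22561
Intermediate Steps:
H(112, 58) - 1*22967 = 7*58 - 1*22967 = 406 - 22967 = -22561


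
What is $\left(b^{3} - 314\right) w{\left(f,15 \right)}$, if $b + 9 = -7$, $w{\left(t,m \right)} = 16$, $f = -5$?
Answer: $-70560$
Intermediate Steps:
$b = -16$ ($b = -9 - 7 = -16$)
$\left(b^{3} - 314\right) w{\left(f,15 \right)} = \left(\left(-16\right)^{3} - 314\right) 16 = \left(-4096 - 314\right) 16 = \left(-4410\right) 16 = -70560$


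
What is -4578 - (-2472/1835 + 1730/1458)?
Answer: -6123844457/1337715 ≈ -4577.8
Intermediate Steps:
-4578 - (-2472/1835 + 1730/1458) = -4578 - (-2472*1/1835 + 1730*(1/1458)) = -4578 - (-2472/1835 + 865/729) = -4578 - 1*(-214813/1337715) = -4578 + 214813/1337715 = -6123844457/1337715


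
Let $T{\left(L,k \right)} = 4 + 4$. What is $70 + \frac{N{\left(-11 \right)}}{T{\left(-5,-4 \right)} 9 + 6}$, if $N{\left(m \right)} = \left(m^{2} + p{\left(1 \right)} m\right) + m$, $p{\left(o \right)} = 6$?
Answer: $\frac{2752}{39} \approx 70.564$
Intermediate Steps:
$N{\left(m \right)} = m^{2} + 7 m$ ($N{\left(m \right)} = \left(m^{2} + 6 m\right) + m = m^{2} + 7 m$)
$T{\left(L,k \right)} = 8$
$70 + \frac{N{\left(-11 \right)}}{T{\left(-5,-4 \right)} 9 + 6} = 70 + \frac{\left(-11\right) \left(7 - 11\right)}{8 \cdot 9 + 6} = 70 + \frac{\left(-11\right) \left(-4\right)}{72 + 6} = 70 + \frac{1}{78} \cdot 44 = 70 + \frac{22}{39} = \frac{2752}{39}$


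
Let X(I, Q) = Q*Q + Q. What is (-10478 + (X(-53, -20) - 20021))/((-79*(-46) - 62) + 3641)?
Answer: -30119/7213 ≈ -4.1757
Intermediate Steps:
X(I, Q) = Q + Q**2 (X(I, Q) = Q**2 + Q = Q + Q**2)
(-10478 + (X(-53, -20) - 20021))/((-79*(-46) - 62) + 3641) = (-10478 + (-20*(1 - 20) - 20021))/((-79*(-46) - 62) + 3641) = (-10478 + (-20*(-19) - 20021))/((3634 - 62) + 3641) = (-10478 + (380 - 20021))/(3572 + 3641) = (-10478 - 19641)/7213 = -30119*1/7213 = -30119/7213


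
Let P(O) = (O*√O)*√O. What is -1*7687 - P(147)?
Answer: -29296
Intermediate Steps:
P(O) = O² (P(O) = O^(3/2)*√O = O²)
-1*7687 - P(147) = -1*7687 - 1*147² = -7687 - 1*21609 = -7687 - 21609 = -29296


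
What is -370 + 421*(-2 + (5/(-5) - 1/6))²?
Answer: 138661/36 ≈ 3851.7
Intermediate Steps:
-370 + 421*(-2 + (5/(-5) - 1/6))² = -370 + 421*(-2 + (5*(-⅕) - 1*⅙))² = -370 + 421*(-2 + (-1 - ⅙))² = -370 + 421*(-2 - 7/6)² = -370 + 421*(-19/6)² = -370 + 421*(361/36) = -370 + 151981/36 = 138661/36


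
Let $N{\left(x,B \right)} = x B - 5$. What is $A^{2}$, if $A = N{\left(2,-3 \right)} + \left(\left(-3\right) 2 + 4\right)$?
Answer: $169$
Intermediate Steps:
$N{\left(x,B \right)} = -5 + B x$ ($N{\left(x,B \right)} = B x - 5 = -5 + B x$)
$A = -13$ ($A = \left(-5 - 6\right) + \left(\left(-3\right) 2 + 4\right) = \left(-5 - 6\right) + \left(-6 + 4\right) = -11 - 2 = -13$)
$A^{2} = \left(-13\right)^{2} = 169$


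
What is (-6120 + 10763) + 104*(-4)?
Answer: 4227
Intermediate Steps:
(-6120 + 10763) + 104*(-4) = 4643 - 416 = 4227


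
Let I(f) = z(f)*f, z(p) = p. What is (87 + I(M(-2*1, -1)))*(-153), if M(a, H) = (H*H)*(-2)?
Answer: -13923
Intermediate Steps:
M(a, H) = -2*H² (M(a, H) = H²*(-2) = -2*H²)
I(f) = f² (I(f) = f*f = f²)
(87 + I(M(-2*1, -1)))*(-153) = (87 + (-2*(-1)²)²)*(-153) = (87 + (-2*1)²)*(-153) = (87 + (-2)²)*(-153) = (87 + 4)*(-153) = 91*(-153) = -13923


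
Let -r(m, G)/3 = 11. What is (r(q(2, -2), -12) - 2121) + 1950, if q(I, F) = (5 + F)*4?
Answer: -204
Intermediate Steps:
q(I, F) = 20 + 4*F
r(m, G) = -33 (r(m, G) = -3*11 = -33)
(r(q(2, -2), -12) - 2121) + 1950 = (-33 - 2121) + 1950 = -2154 + 1950 = -204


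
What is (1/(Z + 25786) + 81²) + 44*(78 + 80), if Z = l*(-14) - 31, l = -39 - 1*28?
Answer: 360702510/26693 ≈ 13513.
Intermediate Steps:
l = -67 (l = -39 - 28 = -67)
Z = 907 (Z = -67*(-14) - 31 = 938 - 31 = 907)
(1/(Z + 25786) + 81²) + 44*(78 + 80) = (1/(907 + 25786) + 81²) + 44*(78 + 80) = (1/26693 + 6561) + 44*158 = (1/26693 + 6561) + 6952 = 175132774/26693 + 6952 = 360702510/26693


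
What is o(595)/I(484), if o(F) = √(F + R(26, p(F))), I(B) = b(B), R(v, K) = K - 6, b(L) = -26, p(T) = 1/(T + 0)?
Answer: -√52130330/7735 ≈ -0.93344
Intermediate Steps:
p(T) = 1/T
R(v, K) = -6 + K
I(B) = -26
o(F) = √(-6 + F + 1/F) (o(F) = √(F + (-6 + 1/F)) = √(-6 + F + 1/F))
o(595)/I(484) = √(-6 + 595 + 1/595)/(-26) = √(-6 + 595 + 1/595)*(-1/26) = √(350456/595)*(-1/26) = (2*√52130330/595)*(-1/26) = -√52130330/7735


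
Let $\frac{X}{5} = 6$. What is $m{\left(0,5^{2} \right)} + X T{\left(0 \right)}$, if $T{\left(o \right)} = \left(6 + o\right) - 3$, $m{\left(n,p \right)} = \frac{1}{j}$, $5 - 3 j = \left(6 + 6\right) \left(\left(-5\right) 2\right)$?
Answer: $\frac{11253}{125} \approx 90.024$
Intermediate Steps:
$j = \frac{125}{3}$ ($j = \frac{5}{3} - \frac{\left(6 + 6\right) \left(\left(-5\right) 2\right)}{3} = \frac{5}{3} - \frac{12 \left(-10\right)}{3} = \frac{5}{3} - -40 = \frac{5}{3} + 40 = \frac{125}{3} \approx 41.667$)
$m{\left(n,p \right)} = \frac{3}{125}$ ($m{\left(n,p \right)} = \frac{1}{\frac{125}{3}} = \frac{3}{125}$)
$T{\left(o \right)} = 3 + o$
$X = 30$ ($X = 5 \cdot 6 = 30$)
$m{\left(0,5^{2} \right)} + X T{\left(0 \right)} = \frac{3}{125} + 30 \left(3 + 0\right) = \frac{3}{125} + 30 \cdot 3 = \frac{3}{125} + 90 = \frac{11253}{125}$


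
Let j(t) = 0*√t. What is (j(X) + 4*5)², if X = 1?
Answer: 400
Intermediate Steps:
j(t) = 0
(j(X) + 4*5)² = (0 + 4*5)² = (0 + 20)² = 20² = 400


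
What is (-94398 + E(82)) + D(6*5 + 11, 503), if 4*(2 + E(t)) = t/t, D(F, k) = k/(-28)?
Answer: -660924/7 ≈ -94418.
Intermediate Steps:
D(F, k) = -k/28 (D(F, k) = k*(-1/28) = -k/28)
E(t) = -7/4 (E(t) = -2 + (t/t)/4 = -2 + (1/4)*1 = -2 + 1/4 = -7/4)
(-94398 + E(82)) + D(6*5 + 11, 503) = (-94398 - 7/4) - 1/28*503 = -377599/4 - 503/28 = -660924/7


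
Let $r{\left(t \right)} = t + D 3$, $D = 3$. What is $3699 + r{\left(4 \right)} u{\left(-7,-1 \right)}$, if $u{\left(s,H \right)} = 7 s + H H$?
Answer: $3075$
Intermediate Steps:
$r{\left(t \right)} = 9 + t$ ($r{\left(t \right)} = t + 3 \cdot 3 = t + 9 = 9 + t$)
$u{\left(s,H \right)} = H^{2} + 7 s$ ($u{\left(s,H \right)} = 7 s + H^{2} = H^{2} + 7 s$)
$3699 + r{\left(4 \right)} u{\left(-7,-1 \right)} = 3699 + \left(9 + 4\right) \left(\left(-1\right)^{2} + 7 \left(-7\right)\right) = 3699 + 13 \left(1 - 49\right) = 3699 + 13 \left(-48\right) = 3699 - 624 = 3075$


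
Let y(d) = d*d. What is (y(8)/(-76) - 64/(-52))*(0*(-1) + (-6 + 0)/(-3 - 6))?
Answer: 64/247 ≈ 0.25911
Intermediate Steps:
y(d) = d²
(y(8)/(-76) - 64/(-52))*(0*(-1) + (-6 + 0)/(-3 - 6)) = (8²/(-76) - 64/(-52))*(0*(-1) + (-6 + 0)/(-3 - 6)) = (64*(-1/76) - 64*(-1/52))*(0 - 6/(-9)) = (-16/19 + 16/13)*(0 - 6*(-⅑)) = 96*(0 + ⅔)/247 = (96/247)*(⅔) = 64/247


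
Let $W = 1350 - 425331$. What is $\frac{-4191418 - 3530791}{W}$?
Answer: $\frac{7722209}{423981} \approx 18.214$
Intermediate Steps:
$W = -423981$ ($W = 1350 - 425331 = -423981$)
$\frac{-4191418 - 3530791}{W} = \frac{-4191418 - 3530791}{-423981} = \left(-7722209\right) \left(- \frac{1}{423981}\right) = \frac{7722209}{423981}$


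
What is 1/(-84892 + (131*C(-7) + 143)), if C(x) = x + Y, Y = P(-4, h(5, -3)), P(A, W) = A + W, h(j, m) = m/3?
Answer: -1/86321 ≈ -1.1585e-5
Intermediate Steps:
h(j, m) = m/3 (h(j, m) = m*(⅓) = m/3)
Y = -5 (Y = -4 + (⅓)*(-3) = -4 - 1 = -5)
C(x) = -5 + x (C(x) = x - 5 = -5 + x)
1/(-84892 + (131*C(-7) + 143)) = 1/(-84892 + (131*(-5 - 7) + 143)) = 1/(-84892 + (131*(-12) + 143)) = 1/(-84892 + (-1572 + 143)) = 1/(-84892 - 1429) = 1/(-86321) = -1/86321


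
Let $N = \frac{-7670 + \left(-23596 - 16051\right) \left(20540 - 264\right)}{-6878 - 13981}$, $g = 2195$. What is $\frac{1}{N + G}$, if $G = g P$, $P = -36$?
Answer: $- \frac{6953}{281462646} \approx -2.4703 \cdot 10^{-5}$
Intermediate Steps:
$G = -79020$ ($G = 2195 \left(-36\right) = -79020$)
$N = \frac{267963414}{6953}$ ($N = \frac{-7670 - 803882572}{-20859} = \left(-7670 - 803882572\right) \left(- \frac{1}{20859}\right) = \left(-803890242\right) \left(- \frac{1}{20859}\right) = \frac{267963414}{6953} \approx 38539.0$)
$\frac{1}{N + G} = \frac{1}{\frac{267963414}{6953} - 79020} = \frac{1}{- \frac{281462646}{6953}} = - \frac{6953}{281462646}$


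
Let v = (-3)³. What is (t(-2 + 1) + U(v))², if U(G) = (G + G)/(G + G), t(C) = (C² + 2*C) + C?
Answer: 1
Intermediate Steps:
t(C) = C² + 3*C
v = -27
U(G) = 1 (U(G) = (2*G)/((2*G)) = (2*G)*(1/(2*G)) = 1)
(t(-2 + 1) + U(v))² = ((-2 + 1)*(3 + (-2 + 1)) + 1)² = (-(3 - 1) + 1)² = (-1*2 + 1)² = (-2 + 1)² = (-1)² = 1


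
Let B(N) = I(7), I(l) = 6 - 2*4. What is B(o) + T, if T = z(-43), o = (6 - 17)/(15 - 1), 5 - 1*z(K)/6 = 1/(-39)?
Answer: 366/13 ≈ 28.154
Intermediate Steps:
I(l) = -2 (I(l) = 6 - 8 = -2)
z(K) = 392/13 (z(K) = 30 - 6/(-39) = 30 - 6*(-1/39) = 30 + 2/13 = 392/13)
o = -11/14 ≈ -0.78571
B(N) = -2
T = 392/13 ≈ 30.154
B(o) + T = -2 + 392/13 = 366/13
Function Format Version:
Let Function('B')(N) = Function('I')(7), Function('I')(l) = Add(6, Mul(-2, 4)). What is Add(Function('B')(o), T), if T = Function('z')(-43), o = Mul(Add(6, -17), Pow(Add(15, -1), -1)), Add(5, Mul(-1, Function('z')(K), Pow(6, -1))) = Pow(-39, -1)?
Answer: Rational(366, 13) ≈ 28.154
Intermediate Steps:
Function('I')(l) = -2 (Function('I')(l) = Add(6, -8) = -2)
Function('z')(K) = Rational(392, 13) (Function('z')(K) = Add(30, Mul(-6, Pow(-39, -1))) = Add(30, Mul(-6, Rational(-1, 39))) = Add(30, Rational(2, 13)) = Rational(392, 13))
o = Rational(-11, 14) (o = Mul(-11, Pow(14, -1)) = Mul(-11, Rational(1, 14)) = Rational(-11, 14) ≈ -0.78571)
Function('B')(N) = -2
T = Rational(392, 13) ≈ 30.154
Add(Function('B')(o), T) = Add(-2, Rational(392, 13)) = Rational(366, 13)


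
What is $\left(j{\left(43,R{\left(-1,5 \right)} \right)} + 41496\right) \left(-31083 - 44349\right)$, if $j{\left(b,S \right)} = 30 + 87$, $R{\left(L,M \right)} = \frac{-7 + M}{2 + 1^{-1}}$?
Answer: $-3138951816$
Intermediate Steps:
$R{\left(L,M \right)} = - \frac{7}{3} + \frac{M}{3}$ ($R{\left(L,M \right)} = \frac{-7 + M}{2 + 1} = \frac{-7 + M}{3} = \left(-7 + M\right) \frac{1}{3} = - \frac{7}{3} + \frac{M}{3}$)
$j{\left(b,S \right)} = 117$
$\left(j{\left(43,R{\left(-1,5 \right)} \right)} + 41496\right) \left(-31083 - 44349\right) = \left(117 + 41496\right) \left(-31083 - 44349\right) = 41613 \left(-75432\right) = -3138951816$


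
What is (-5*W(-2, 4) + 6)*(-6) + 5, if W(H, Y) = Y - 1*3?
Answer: -1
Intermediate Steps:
W(H, Y) = -3 + Y (W(H, Y) = Y - 3 = -3 + Y)
(-5*W(-2, 4) + 6)*(-6) + 5 = (-5*(-3 + 4) + 6)*(-6) + 5 = (-5*1 + 6)*(-6) + 5 = (-5 + 6)*(-6) + 5 = 1*(-6) + 5 = -6 + 5 = -1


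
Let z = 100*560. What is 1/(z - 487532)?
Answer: -1/431532 ≈ -2.3173e-6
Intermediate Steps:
z = 56000
1/(z - 487532) = 1/(56000 - 487532) = 1/(-431532) = -1/431532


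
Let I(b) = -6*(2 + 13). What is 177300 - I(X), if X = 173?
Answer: 177390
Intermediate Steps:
I(b) = -90 (I(b) = -6*15 = -90)
177300 - I(X) = 177300 - 1*(-90) = 177300 + 90 = 177390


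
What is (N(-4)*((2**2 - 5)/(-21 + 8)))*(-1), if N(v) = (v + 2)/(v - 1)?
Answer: -2/65 ≈ -0.030769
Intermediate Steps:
N(v) = (2 + v)/(-1 + v)
(N(-4)*((2**2 - 5)/(-21 + 8)))*(-1) = (((2 - 4)/(-1 - 4))*((2**2 - 5)/(-21 + 8)))*(-1) = ((-2/(-5))*((4 - 5)/(-13)))*(-1) = ((-1/5*(-2))*(-1*(-1/13)))*(-1) = ((2/5)*(1/13))*(-1) = (2/65)*(-1) = -2/65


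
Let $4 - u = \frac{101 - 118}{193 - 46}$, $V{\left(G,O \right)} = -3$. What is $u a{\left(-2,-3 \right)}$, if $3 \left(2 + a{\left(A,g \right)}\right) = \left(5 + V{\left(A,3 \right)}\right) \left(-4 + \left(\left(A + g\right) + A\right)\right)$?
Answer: $- \frac{2420}{63} \approx -38.413$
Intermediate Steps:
$u = \frac{605}{147}$ ($u = 4 - \frac{101 - 118}{193 - 46} = 4 - - \frac{17}{147} = 4 + \frac{17}{147} = \frac{605}{147} \approx 4.1156$)
$a{\left(A,g \right)} = - \frac{14}{3} + \frac{2 g}{3} + \frac{4 A}{3}$ ($a{\left(A,g \right)} = -2 + \frac{\left(5 - 3\right) \left(-4 + \left(\left(A + g\right) + A\right)\right)}{3} = -2 + \frac{2 \left(-4 + \left(g + 2 A\right)\right)}{3} = -2 + \frac{2 \left(-4 + g + 2 A\right)}{3} = -2 + \frac{-8 + 2 g + 4 A}{3} = -2 + \left(- \frac{8}{3} + \frac{2 g}{3} + \frac{4 A}{3}\right) = - \frac{14}{3} + \frac{2 g}{3} + \frac{4 A}{3}$)
$u a{\left(-2,-3 \right)} = \frac{605 \left(- \frac{14}{3} + \frac{2}{3} \left(-3\right) + \frac{4}{3} \left(-2\right)\right)}{147} = \frac{605 \left(- \frac{14}{3} - 2 - \frac{8}{3}\right)}{147} = \frac{605}{147} \left(- \frac{28}{3}\right) = - \frac{2420}{63}$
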